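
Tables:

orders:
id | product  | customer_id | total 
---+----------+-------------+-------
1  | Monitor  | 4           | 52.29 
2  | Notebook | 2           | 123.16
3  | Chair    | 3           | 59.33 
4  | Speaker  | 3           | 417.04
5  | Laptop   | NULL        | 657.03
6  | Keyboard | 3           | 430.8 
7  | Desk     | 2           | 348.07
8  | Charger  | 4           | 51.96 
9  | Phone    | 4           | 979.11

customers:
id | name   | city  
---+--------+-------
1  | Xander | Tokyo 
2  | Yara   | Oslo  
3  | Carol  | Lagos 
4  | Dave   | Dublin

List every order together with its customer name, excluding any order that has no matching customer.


INNER JOIN keeps only orders rows whose customer_id matches an id in customers. Walk through each order:
  - order 1 (Monitor): customer_id=4 -> matches Dave
  - order 2 (Notebook): customer_id=2 -> matches Yara
  - order 3 (Chair): customer_id=3 -> matches Carol
  - order 4 (Speaker): customer_id=3 -> matches Carol
  - order 5 (Laptop): customer_id=NULL, no match -> dropped
  - order 6 (Keyboard): customer_id=3 -> matches Carol
  - order 7 (Desk): customer_id=2 -> matches Yara
  - order 8 (Charger): customer_id=4 -> matches Dave
  - order 9 (Phone): customer_id=4 -> matches Dave
So 1 of 9 rows is dropped.

SQL:
SELECT a.product, b.name AS customer
FROM orders a
INNER JOIN customers b ON a.customer_id = b.id

Result:
product  | customer
---------+---------
Monitor  | Dave    
Notebook | Yara    
Chair    | Carol   
Speaker  | Carol   
Keyboard | Carol   
Desk     | Yara    
Charger  | Dave    
Phone    | Dave    


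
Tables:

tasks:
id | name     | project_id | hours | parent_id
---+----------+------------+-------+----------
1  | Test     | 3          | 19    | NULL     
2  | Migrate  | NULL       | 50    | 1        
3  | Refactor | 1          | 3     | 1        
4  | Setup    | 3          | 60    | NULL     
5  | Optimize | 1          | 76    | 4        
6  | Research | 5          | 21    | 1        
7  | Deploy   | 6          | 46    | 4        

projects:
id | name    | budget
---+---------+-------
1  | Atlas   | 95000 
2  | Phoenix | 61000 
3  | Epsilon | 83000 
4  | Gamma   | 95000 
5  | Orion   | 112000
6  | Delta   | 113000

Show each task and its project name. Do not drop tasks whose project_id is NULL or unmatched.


LEFT JOIN keeps every row from tasks (the left table); where project_id has no match in projects, the project columns become NULL. Walk through each task:
  - task 1 (Test): project_id=3 -> matches Epsilon
  - task 2 (Migrate): project_id=NULL, no match -> kept with NULL
  - task 3 (Refactor): project_id=1 -> matches Atlas
  - task 4 (Setup): project_id=3 -> matches Epsilon
  - task 5 (Optimize): project_id=1 -> matches Atlas
  - task 6 (Research): project_id=5 -> matches Orion
  - task 7 (Deploy): project_id=6 -> matches Delta
All 7 rows appear; 1 has NULL project.

SQL:
SELECT a.name, b.name AS project
FROM tasks a
LEFT JOIN projects b ON a.project_id = b.id

Result:
name     | project
---------+--------
Test     | Epsilon
Migrate  | NULL   
Refactor | Atlas  
Setup    | Epsilon
Optimize | Atlas  
Research | Orion  
Deploy   | Delta  


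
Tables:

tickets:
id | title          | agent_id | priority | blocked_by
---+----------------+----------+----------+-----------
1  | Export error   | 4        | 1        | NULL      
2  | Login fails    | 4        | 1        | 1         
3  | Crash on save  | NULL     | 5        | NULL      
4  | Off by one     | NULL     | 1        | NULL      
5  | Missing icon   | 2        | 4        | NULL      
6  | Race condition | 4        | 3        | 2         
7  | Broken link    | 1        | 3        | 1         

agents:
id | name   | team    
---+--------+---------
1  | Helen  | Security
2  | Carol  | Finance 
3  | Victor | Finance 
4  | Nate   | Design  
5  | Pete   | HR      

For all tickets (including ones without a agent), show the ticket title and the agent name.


LEFT JOIN keeps every row from tickets (the left table); where agent_id has no match in agents, the agent columns become NULL. Walk through each ticket:
  - ticket 1 (Export error): agent_id=4 -> matches Nate
  - ticket 2 (Login fails): agent_id=4 -> matches Nate
  - ticket 3 (Crash on save): agent_id=NULL, no match -> kept with NULL
  - ticket 4 (Off by one): agent_id=NULL, no match -> kept with NULL
  - ticket 5 (Missing icon): agent_id=2 -> matches Carol
  - ticket 6 (Race condition): agent_id=4 -> matches Nate
  - ticket 7 (Broken link): agent_id=1 -> matches Helen
All 7 rows appear; 2 have NULL agent.

SQL:
SELECT a.title, b.name AS agent
FROM tickets a
LEFT JOIN agents b ON a.agent_id = b.id

Result:
title          | agent
---------------+------
Export error   | Nate 
Login fails    | Nate 
Crash on save  | NULL 
Off by one     | NULL 
Missing icon   | Carol
Race condition | Nate 
Broken link    | Helen


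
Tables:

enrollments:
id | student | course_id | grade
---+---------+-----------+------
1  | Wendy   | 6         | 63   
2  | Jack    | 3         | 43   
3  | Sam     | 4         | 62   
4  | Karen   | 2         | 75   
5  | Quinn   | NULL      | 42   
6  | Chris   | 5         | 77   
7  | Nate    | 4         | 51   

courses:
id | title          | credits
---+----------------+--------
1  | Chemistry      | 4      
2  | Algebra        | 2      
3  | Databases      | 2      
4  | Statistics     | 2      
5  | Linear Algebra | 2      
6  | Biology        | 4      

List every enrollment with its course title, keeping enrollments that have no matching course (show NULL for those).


LEFT JOIN keeps every row from enrollments (the left table); where course_id has no match in courses, the course columns become NULL. Walk through each enrollment:
  - enrollment 1 (Wendy): course_id=6 -> matches Biology
  - enrollment 2 (Jack): course_id=3 -> matches Databases
  - enrollment 3 (Sam): course_id=4 -> matches Statistics
  - enrollment 4 (Karen): course_id=2 -> matches Algebra
  - enrollment 5 (Quinn): course_id=NULL, no match -> kept with NULL
  - enrollment 6 (Chris): course_id=5 -> matches Linear Algebra
  - enrollment 7 (Nate): course_id=4 -> matches Statistics
All 7 rows appear; 1 has NULL course.

SQL:
SELECT a.student, b.title AS course
FROM enrollments a
LEFT JOIN courses b ON a.course_id = b.id

Result:
student | course        
--------+---------------
Wendy   | Biology       
Jack    | Databases     
Sam     | Statistics    
Karen   | Algebra       
Quinn   | NULL          
Chris   | Linear Algebra
Nate    | Statistics    


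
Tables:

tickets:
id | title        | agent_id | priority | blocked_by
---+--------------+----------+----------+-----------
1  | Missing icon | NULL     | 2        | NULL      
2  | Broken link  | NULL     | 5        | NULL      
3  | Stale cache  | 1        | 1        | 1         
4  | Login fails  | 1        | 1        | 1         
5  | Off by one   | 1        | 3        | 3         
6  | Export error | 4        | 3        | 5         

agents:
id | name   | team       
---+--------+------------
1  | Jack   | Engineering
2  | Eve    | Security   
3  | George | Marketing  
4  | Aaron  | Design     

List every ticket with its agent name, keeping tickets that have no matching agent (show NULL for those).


LEFT JOIN keeps every row from tickets (the left table); where agent_id has no match in agents, the agent columns become NULL. Walk through each ticket:
  - ticket 1 (Missing icon): agent_id=NULL, no match -> kept with NULL
  - ticket 2 (Broken link): agent_id=NULL, no match -> kept with NULL
  - ticket 3 (Stale cache): agent_id=1 -> matches Jack
  - ticket 4 (Login fails): agent_id=1 -> matches Jack
  - ticket 5 (Off by one): agent_id=1 -> matches Jack
  - ticket 6 (Export error): agent_id=4 -> matches Aaron
All 6 rows appear; 2 have NULL agent.

SQL:
SELECT a.title, b.name AS agent
FROM tickets a
LEFT JOIN agents b ON a.agent_id = b.id

Result:
title        | agent
-------------+------
Missing icon | NULL 
Broken link  | NULL 
Stale cache  | Jack 
Login fails  | Jack 
Off by one   | Jack 
Export error | Aaron


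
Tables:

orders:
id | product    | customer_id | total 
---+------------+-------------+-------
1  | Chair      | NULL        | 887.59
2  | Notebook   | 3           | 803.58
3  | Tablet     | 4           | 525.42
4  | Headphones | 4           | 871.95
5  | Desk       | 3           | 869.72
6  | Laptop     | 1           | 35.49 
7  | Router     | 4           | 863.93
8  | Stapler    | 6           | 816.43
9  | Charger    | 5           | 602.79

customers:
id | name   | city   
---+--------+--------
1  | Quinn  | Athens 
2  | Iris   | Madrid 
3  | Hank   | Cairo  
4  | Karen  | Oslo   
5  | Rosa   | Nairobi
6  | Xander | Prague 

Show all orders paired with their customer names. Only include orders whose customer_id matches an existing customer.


INNER JOIN keeps only orders rows whose customer_id matches an id in customers. Walk through each order:
  - order 1 (Chair): customer_id=NULL, no match -> dropped
  - order 2 (Notebook): customer_id=3 -> matches Hank
  - order 3 (Tablet): customer_id=4 -> matches Karen
  - order 4 (Headphones): customer_id=4 -> matches Karen
  - order 5 (Desk): customer_id=3 -> matches Hank
  - order 6 (Laptop): customer_id=1 -> matches Quinn
  - order 7 (Router): customer_id=4 -> matches Karen
  - order 8 (Stapler): customer_id=6 -> matches Xander
  - order 9 (Charger): customer_id=5 -> matches Rosa
So 1 of 9 rows is dropped.

SQL:
SELECT a.product, b.name AS customer
FROM orders a
INNER JOIN customers b ON a.customer_id = b.id

Result:
product    | customer
-----------+---------
Notebook   | Hank    
Tablet     | Karen   
Headphones | Karen   
Desk       | Hank    
Laptop     | Quinn   
Router     | Karen   
Stapler    | Xander  
Charger    | Rosa    


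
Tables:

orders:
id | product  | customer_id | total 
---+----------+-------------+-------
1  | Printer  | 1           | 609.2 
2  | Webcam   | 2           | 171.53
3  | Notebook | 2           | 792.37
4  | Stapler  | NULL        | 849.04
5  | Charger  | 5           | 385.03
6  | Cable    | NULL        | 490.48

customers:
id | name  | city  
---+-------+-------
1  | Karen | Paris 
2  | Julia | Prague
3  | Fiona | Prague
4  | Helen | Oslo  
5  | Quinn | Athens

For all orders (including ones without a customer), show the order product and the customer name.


LEFT JOIN keeps every row from orders (the left table); where customer_id has no match in customers, the customer columns become NULL. Walk through each order:
  - order 1 (Printer): customer_id=1 -> matches Karen
  - order 2 (Webcam): customer_id=2 -> matches Julia
  - order 3 (Notebook): customer_id=2 -> matches Julia
  - order 4 (Stapler): customer_id=NULL, no match -> kept with NULL
  - order 5 (Charger): customer_id=5 -> matches Quinn
  - order 6 (Cable): customer_id=NULL, no match -> kept with NULL
All 6 rows appear; 2 have NULL customer.

SQL:
SELECT a.product, b.name AS customer
FROM orders a
LEFT JOIN customers b ON a.customer_id = b.id

Result:
product  | customer
---------+---------
Printer  | Karen   
Webcam   | Julia   
Notebook | Julia   
Stapler  | NULL    
Charger  | Quinn   
Cable    | NULL    


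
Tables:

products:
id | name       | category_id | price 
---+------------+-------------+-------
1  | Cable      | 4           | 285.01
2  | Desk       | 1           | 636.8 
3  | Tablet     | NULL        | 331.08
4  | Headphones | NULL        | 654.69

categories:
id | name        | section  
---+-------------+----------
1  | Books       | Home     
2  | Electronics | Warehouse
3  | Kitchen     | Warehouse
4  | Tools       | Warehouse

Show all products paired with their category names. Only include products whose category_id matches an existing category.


INNER JOIN keeps only products rows whose category_id matches an id in categories. Walk through each product:
  - product 1 (Cable): category_id=4 -> matches Tools
  - product 2 (Desk): category_id=1 -> matches Books
  - product 3 (Tablet): category_id=NULL, no match -> dropped
  - product 4 (Headphones): category_id=NULL, no match -> dropped
So 2 of 4 rows are dropped.

SQL:
SELECT a.name, b.name AS category
FROM products a
INNER JOIN categories b ON a.category_id = b.id

Result:
name  | category
------+---------
Cable | Tools   
Desk  | Books   


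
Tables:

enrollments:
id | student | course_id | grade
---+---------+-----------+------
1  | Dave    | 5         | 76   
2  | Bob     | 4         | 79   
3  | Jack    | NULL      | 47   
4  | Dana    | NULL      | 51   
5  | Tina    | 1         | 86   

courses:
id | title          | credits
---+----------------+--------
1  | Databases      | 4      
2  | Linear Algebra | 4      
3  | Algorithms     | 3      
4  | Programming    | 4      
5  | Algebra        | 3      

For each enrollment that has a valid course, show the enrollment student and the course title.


INNER JOIN keeps only enrollments rows whose course_id matches an id in courses. Walk through each enrollment:
  - enrollment 1 (Dave): course_id=5 -> matches Algebra
  - enrollment 2 (Bob): course_id=4 -> matches Programming
  - enrollment 3 (Jack): course_id=NULL, no match -> dropped
  - enrollment 4 (Dana): course_id=NULL, no match -> dropped
  - enrollment 5 (Tina): course_id=1 -> matches Databases
So 2 of 5 rows are dropped.

SQL:
SELECT a.student, b.title AS course
FROM enrollments a
INNER JOIN courses b ON a.course_id = b.id

Result:
student | course     
--------+------------
Dave    | Algebra    
Bob     | Programming
Tina    | Databases  


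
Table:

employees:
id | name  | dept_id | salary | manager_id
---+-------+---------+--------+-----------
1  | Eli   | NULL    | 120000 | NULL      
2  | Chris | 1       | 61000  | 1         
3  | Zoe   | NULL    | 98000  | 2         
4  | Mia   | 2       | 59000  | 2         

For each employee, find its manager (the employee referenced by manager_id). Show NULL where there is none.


This is a self-join: employees is joined to a second copy of itself, matching each row's manager_id to another row's id. Use LEFT JOIN so rows with manager_id=NULL are kept.
  - employee 1 (Eli): manager_id=NULL -> NULL
  - employee 2 (Chris): manager_id=1 -> Eli
  - employee 3 (Zoe): manager_id=2 -> Chris
  - employee 4 (Mia): manager_id=2 -> Chris

SQL:
SELECT a.name AS item, b.name AS manager
FROM employees a
LEFT JOIN employees b ON a.manager_id = b.id

Result:
item  | manager
------+--------
Eli   | NULL   
Chris | Eli    
Zoe   | Chris  
Mia   | Chris  


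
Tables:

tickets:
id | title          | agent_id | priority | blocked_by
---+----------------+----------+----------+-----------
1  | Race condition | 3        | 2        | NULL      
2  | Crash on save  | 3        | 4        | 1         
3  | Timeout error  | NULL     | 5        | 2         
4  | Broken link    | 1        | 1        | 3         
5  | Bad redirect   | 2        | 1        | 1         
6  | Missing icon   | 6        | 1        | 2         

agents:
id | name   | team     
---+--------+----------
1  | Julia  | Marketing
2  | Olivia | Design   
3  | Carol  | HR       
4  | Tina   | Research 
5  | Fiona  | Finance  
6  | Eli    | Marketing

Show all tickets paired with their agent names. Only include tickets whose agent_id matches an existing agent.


INNER JOIN keeps only tickets rows whose agent_id matches an id in agents. Walk through each ticket:
  - ticket 1 (Race condition): agent_id=3 -> matches Carol
  - ticket 2 (Crash on save): agent_id=3 -> matches Carol
  - ticket 3 (Timeout error): agent_id=NULL, no match -> dropped
  - ticket 4 (Broken link): agent_id=1 -> matches Julia
  - ticket 5 (Bad redirect): agent_id=2 -> matches Olivia
  - ticket 6 (Missing icon): agent_id=6 -> matches Eli
So 1 of 6 rows is dropped.

SQL:
SELECT a.title, b.name AS agent
FROM tickets a
INNER JOIN agents b ON a.agent_id = b.id

Result:
title          | agent 
---------------+-------
Race condition | Carol 
Crash on save  | Carol 
Broken link    | Julia 
Bad redirect   | Olivia
Missing icon   | Eli   


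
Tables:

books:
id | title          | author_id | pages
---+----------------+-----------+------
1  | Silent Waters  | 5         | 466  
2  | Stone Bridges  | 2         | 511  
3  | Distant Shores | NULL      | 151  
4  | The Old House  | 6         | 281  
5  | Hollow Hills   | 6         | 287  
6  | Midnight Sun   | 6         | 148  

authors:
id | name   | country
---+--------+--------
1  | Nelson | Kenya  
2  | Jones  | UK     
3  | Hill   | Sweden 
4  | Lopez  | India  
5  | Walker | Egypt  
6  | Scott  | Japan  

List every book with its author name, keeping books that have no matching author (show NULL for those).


LEFT JOIN keeps every row from books (the left table); where author_id has no match in authors, the author columns become NULL. Walk through each book:
  - book 1 (Silent Waters): author_id=5 -> matches Walker
  - book 2 (Stone Bridges): author_id=2 -> matches Jones
  - book 3 (Distant Shores): author_id=NULL, no match -> kept with NULL
  - book 4 (The Old House): author_id=6 -> matches Scott
  - book 5 (Hollow Hills): author_id=6 -> matches Scott
  - book 6 (Midnight Sun): author_id=6 -> matches Scott
All 6 rows appear; 1 has NULL author.

SQL:
SELECT a.title, b.name AS author
FROM books a
LEFT JOIN authors b ON a.author_id = b.id

Result:
title          | author
---------------+-------
Silent Waters  | Walker
Stone Bridges  | Jones 
Distant Shores | NULL  
The Old House  | Scott 
Hollow Hills   | Scott 
Midnight Sun   | Scott 


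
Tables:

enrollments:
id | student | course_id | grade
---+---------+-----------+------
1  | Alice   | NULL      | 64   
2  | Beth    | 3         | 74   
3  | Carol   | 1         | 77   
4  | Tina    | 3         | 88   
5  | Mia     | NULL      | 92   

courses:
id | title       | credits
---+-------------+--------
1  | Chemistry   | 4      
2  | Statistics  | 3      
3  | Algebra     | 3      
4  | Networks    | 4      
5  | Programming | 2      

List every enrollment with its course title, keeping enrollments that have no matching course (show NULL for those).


LEFT JOIN keeps every row from enrollments (the left table); where course_id has no match in courses, the course columns become NULL. Walk through each enrollment:
  - enrollment 1 (Alice): course_id=NULL, no match -> kept with NULL
  - enrollment 2 (Beth): course_id=3 -> matches Algebra
  - enrollment 3 (Carol): course_id=1 -> matches Chemistry
  - enrollment 4 (Tina): course_id=3 -> matches Algebra
  - enrollment 5 (Mia): course_id=NULL, no match -> kept with NULL
All 5 rows appear; 2 have NULL course.

SQL:
SELECT a.student, b.title AS course
FROM enrollments a
LEFT JOIN courses b ON a.course_id = b.id

Result:
student | course   
--------+----------
Alice   | NULL     
Beth    | Algebra  
Carol   | Chemistry
Tina    | Algebra  
Mia     | NULL     


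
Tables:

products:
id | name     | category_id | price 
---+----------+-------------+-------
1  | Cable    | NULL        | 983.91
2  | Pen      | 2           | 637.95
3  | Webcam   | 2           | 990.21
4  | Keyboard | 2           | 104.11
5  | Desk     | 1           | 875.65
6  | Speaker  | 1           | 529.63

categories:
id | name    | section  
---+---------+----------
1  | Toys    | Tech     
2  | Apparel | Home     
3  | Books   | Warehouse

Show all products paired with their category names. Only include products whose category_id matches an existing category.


INNER JOIN keeps only products rows whose category_id matches an id in categories. Walk through each product:
  - product 1 (Cable): category_id=NULL, no match -> dropped
  - product 2 (Pen): category_id=2 -> matches Apparel
  - product 3 (Webcam): category_id=2 -> matches Apparel
  - product 4 (Keyboard): category_id=2 -> matches Apparel
  - product 5 (Desk): category_id=1 -> matches Toys
  - product 6 (Speaker): category_id=1 -> matches Toys
So 1 of 6 rows is dropped.

SQL:
SELECT a.name, b.name AS category
FROM products a
INNER JOIN categories b ON a.category_id = b.id

Result:
name     | category
---------+---------
Pen      | Apparel 
Webcam   | Apparel 
Keyboard | Apparel 
Desk     | Toys    
Speaker  | Toys    


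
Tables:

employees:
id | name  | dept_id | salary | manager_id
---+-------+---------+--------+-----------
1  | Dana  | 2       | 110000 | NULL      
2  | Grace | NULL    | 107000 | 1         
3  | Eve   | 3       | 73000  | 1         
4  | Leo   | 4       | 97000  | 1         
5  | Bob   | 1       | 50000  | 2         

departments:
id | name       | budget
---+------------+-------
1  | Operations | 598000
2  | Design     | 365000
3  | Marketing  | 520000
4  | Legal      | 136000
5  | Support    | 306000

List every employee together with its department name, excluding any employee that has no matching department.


INNER JOIN keeps only employees rows whose dept_id matches an id in departments. Walk through each employee:
  - employee 1 (Dana): dept_id=2 -> matches Design
  - employee 2 (Grace): dept_id=NULL, no match -> dropped
  - employee 3 (Eve): dept_id=3 -> matches Marketing
  - employee 4 (Leo): dept_id=4 -> matches Legal
  - employee 5 (Bob): dept_id=1 -> matches Operations
So 1 of 5 rows is dropped.

SQL:
SELECT a.name, b.name AS department
FROM employees a
INNER JOIN departments b ON a.dept_id = b.id

Result:
name | department
-----+-----------
Dana | Design    
Eve  | Marketing 
Leo  | Legal     
Bob  | Operations


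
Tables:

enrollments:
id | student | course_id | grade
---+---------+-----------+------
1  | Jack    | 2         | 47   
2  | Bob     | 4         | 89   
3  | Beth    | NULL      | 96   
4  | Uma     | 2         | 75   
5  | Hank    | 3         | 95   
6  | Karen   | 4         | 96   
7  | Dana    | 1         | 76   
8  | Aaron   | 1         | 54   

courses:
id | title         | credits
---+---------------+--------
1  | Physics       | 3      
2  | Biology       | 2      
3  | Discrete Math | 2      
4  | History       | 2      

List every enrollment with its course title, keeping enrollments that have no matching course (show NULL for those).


LEFT JOIN keeps every row from enrollments (the left table); where course_id has no match in courses, the course columns become NULL. Walk through each enrollment:
  - enrollment 1 (Jack): course_id=2 -> matches Biology
  - enrollment 2 (Bob): course_id=4 -> matches History
  - enrollment 3 (Beth): course_id=NULL, no match -> kept with NULL
  - enrollment 4 (Uma): course_id=2 -> matches Biology
  - enrollment 5 (Hank): course_id=3 -> matches Discrete Math
  - enrollment 6 (Karen): course_id=4 -> matches History
  - enrollment 7 (Dana): course_id=1 -> matches Physics
  - enrollment 8 (Aaron): course_id=1 -> matches Physics
All 8 rows appear; 1 has NULL course.

SQL:
SELECT a.student, b.title AS course
FROM enrollments a
LEFT JOIN courses b ON a.course_id = b.id

Result:
student | course       
--------+--------------
Jack    | Biology      
Bob     | History      
Beth    | NULL         
Uma     | Biology      
Hank    | Discrete Math
Karen   | History      
Dana    | Physics      
Aaron   | Physics      


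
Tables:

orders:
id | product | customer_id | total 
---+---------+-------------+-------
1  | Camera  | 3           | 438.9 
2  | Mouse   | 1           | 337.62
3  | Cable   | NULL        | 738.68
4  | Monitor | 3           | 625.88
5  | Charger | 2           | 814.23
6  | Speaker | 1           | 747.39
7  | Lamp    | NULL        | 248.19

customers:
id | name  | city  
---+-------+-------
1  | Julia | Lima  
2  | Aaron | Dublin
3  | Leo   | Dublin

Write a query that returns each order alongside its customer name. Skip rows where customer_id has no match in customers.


INNER JOIN keeps only orders rows whose customer_id matches an id in customers. Walk through each order:
  - order 1 (Camera): customer_id=3 -> matches Leo
  - order 2 (Mouse): customer_id=1 -> matches Julia
  - order 3 (Cable): customer_id=NULL, no match -> dropped
  - order 4 (Monitor): customer_id=3 -> matches Leo
  - order 5 (Charger): customer_id=2 -> matches Aaron
  - order 6 (Speaker): customer_id=1 -> matches Julia
  - order 7 (Lamp): customer_id=NULL, no match -> dropped
So 2 of 7 rows are dropped.

SQL:
SELECT a.product, b.name AS customer
FROM orders a
INNER JOIN customers b ON a.customer_id = b.id

Result:
product | customer
--------+---------
Camera  | Leo     
Mouse   | Julia   
Monitor | Leo     
Charger | Aaron   
Speaker | Julia   


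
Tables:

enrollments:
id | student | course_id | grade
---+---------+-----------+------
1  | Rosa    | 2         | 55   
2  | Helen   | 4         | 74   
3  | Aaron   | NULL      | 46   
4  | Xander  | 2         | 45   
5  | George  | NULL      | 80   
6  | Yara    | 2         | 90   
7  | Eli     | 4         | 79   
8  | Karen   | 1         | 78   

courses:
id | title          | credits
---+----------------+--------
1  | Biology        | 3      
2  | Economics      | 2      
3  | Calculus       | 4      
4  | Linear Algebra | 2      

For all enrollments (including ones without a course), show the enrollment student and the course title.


LEFT JOIN keeps every row from enrollments (the left table); where course_id has no match in courses, the course columns become NULL. Walk through each enrollment:
  - enrollment 1 (Rosa): course_id=2 -> matches Economics
  - enrollment 2 (Helen): course_id=4 -> matches Linear Algebra
  - enrollment 3 (Aaron): course_id=NULL, no match -> kept with NULL
  - enrollment 4 (Xander): course_id=2 -> matches Economics
  - enrollment 5 (George): course_id=NULL, no match -> kept with NULL
  - enrollment 6 (Yara): course_id=2 -> matches Economics
  - enrollment 7 (Eli): course_id=4 -> matches Linear Algebra
  - enrollment 8 (Karen): course_id=1 -> matches Biology
All 8 rows appear; 2 have NULL course.

SQL:
SELECT a.student, b.title AS course
FROM enrollments a
LEFT JOIN courses b ON a.course_id = b.id

Result:
student | course        
--------+---------------
Rosa    | Economics     
Helen   | Linear Algebra
Aaron   | NULL          
Xander  | Economics     
George  | NULL          
Yara    | Economics     
Eli     | Linear Algebra
Karen   | Biology       


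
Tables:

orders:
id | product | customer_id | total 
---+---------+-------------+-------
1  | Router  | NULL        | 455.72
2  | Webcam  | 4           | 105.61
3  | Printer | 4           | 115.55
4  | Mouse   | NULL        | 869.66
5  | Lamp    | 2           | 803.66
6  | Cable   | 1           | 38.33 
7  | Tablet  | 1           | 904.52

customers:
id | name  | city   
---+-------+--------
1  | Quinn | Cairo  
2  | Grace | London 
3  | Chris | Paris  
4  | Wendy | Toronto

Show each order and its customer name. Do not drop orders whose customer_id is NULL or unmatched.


LEFT JOIN keeps every row from orders (the left table); where customer_id has no match in customers, the customer columns become NULL. Walk through each order:
  - order 1 (Router): customer_id=NULL, no match -> kept with NULL
  - order 2 (Webcam): customer_id=4 -> matches Wendy
  - order 3 (Printer): customer_id=4 -> matches Wendy
  - order 4 (Mouse): customer_id=NULL, no match -> kept with NULL
  - order 5 (Lamp): customer_id=2 -> matches Grace
  - order 6 (Cable): customer_id=1 -> matches Quinn
  - order 7 (Tablet): customer_id=1 -> matches Quinn
All 7 rows appear; 2 have NULL customer.

SQL:
SELECT a.product, b.name AS customer
FROM orders a
LEFT JOIN customers b ON a.customer_id = b.id

Result:
product | customer
--------+---------
Router  | NULL    
Webcam  | Wendy   
Printer | Wendy   
Mouse   | NULL    
Lamp    | Grace   
Cable   | Quinn   
Tablet  | Quinn   


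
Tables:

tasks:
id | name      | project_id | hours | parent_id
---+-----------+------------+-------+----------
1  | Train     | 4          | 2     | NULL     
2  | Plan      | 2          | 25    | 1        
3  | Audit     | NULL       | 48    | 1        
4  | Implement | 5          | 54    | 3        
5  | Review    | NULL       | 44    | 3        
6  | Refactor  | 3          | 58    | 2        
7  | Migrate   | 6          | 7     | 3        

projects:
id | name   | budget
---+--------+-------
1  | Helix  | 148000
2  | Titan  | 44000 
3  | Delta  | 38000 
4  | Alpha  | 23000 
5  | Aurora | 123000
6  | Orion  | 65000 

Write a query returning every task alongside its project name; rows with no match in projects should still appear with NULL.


LEFT JOIN keeps every row from tasks (the left table); where project_id has no match in projects, the project columns become NULL. Walk through each task:
  - task 1 (Train): project_id=4 -> matches Alpha
  - task 2 (Plan): project_id=2 -> matches Titan
  - task 3 (Audit): project_id=NULL, no match -> kept with NULL
  - task 4 (Implement): project_id=5 -> matches Aurora
  - task 5 (Review): project_id=NULL, no match -> kept with NULL
  - task 6 (Refactor): project_id=3 -> matches Delta
  - task 7 (Migrate): project_id=6 -> matches Orion
All 7 rows appear; 2 have NULL project.

SQL:
SELECT a.name, b.name AS project
FROM tasks a
LEFT JOIN projects b ON a.project_id = b.id

Result:
name      | project
----------+--------
Train     | Alpha  
Plan      | Titan  
Audit     | NULL   
Implement | Aurora 
Review    | NULL   
Refactor  | Delta  
Migrate   | Orion  


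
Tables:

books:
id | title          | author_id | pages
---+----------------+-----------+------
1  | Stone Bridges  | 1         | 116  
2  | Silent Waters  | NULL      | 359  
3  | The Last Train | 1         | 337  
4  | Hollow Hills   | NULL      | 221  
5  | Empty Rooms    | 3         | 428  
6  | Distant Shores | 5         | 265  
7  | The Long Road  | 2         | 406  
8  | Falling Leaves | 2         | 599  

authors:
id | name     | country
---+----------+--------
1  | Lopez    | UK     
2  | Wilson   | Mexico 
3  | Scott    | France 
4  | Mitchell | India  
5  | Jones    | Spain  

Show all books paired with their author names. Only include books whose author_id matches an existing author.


INNER JOIN keeps only books rows whose author_id matches an id in authors. Walk through each book:
  - book 1 (Stone Bridges): author_id=1 -> matches Lopez
  - book 2 (Silent Waters): author_id=NULL, no match -> dropped
  - book 3 (The Last Train): author_id=1 -> matches Lopez
  - book 4 (Hollow Hills): author_id=NULL, no match -> dropped
  - book 5 (Empty Rooms): author_id=3 -> matches Scott
  - book 6 (Distant Shores): author_id=5 -> matches Jones
  - book 7 (The Long Road): author_id=2 -> matches Wilson
  - book 8 (Falling Leaves): author_id=2 -> matches Wilson
So 2 of 8 rows are dropped.

SQL:
SELECT a.title, b.name AS author
FROM books a
INNER JOIN authors b ON a.author_id = b.id

Result:
title          | author
---------------+-------
Stone Bridges  | Lopez 
The Last Train | Lopez 
Empty Rooms    | Scott 
Distant Shores | Jones 
The Long Road  | Wilson
Falling Leaves | Wilson


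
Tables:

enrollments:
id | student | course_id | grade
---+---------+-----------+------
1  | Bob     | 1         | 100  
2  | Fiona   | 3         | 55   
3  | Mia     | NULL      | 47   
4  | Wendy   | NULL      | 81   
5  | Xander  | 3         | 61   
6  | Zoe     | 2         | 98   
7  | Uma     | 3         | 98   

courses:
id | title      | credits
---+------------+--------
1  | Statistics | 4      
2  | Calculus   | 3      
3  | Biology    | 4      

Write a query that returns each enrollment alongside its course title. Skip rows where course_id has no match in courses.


INNER JOIN keeps only enrollments rows whose course_id matches an id in courses. Walk through each enrollment:
  - enrollment 1 (Bob): course_id=1 -> matches Statistics
  - enrollment 2 (Fiona): course_id=3 -> matches Biology
  - enrollment 3 (Mia): course_id=NULL, no match -> dropped
  - enrollment 4 (Wendy): course_id=NULL, no match -> dropped
  - enrollment 5 (Xander): course_id=3 -> matches Biology
  - enrollment 6 (Zoe): course_id=2 -> matches Calculus
  - enrollment 7 (Uma): course_id=3 -> matches Biology
So 2 of 7 rows are dropped.

SQL:
SELECT a.student, b.title AS course
FROM enrollments a
INNER JOIN courses b ON a.course_id = b.id

Result:
student | course    
--------+-----------
Bob     | Statistics
Fiona   | Biology   
Xander  | Biology   
Zoe     | Calculus  
Uma     | Biology   


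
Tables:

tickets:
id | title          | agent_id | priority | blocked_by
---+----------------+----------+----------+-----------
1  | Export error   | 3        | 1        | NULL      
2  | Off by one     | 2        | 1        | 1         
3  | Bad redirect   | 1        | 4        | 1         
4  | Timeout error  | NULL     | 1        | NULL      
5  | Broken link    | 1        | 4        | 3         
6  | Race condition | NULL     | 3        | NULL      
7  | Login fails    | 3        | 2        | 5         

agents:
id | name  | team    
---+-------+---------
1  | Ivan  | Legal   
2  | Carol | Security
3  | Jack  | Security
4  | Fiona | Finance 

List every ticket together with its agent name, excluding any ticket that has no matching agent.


INNER JOIN keeps only tickets rows whose agent_id matches an id in agents. Walk through each ticket:
  - ticket 1 (Export error): agent_id=3 -> matches Jack
  - ticket 2 (Off by one): agent_id=2 -> matches Carol
  - ticket 3 (Bad redirect): agent_id=1 -> matches Ivan
  - ticket 4 (Timeout error): agent_id=NULL, no match -> dropped
  - ticket 5 (Broken link): agent_id=1 -> matches Ivan
  - ticket 6 (Race condition): agent_id=NULL, no match -> dropped
  - ticket 7 (Login fails): agent_id=3 -> matches Jack
So 2 of 7 rows are dropped.

SQL:
SELECT a.title, b.name AS agent
FROM tickets a
INNER JOIN agents b ON a.agent_id = b.id

Result:
title        | agent
-------------+------
Export error | Jack 
Off by one   | Carol
Bad redirect | Ivan 
Broken link  | Ivan 
Login fails  | Jack 


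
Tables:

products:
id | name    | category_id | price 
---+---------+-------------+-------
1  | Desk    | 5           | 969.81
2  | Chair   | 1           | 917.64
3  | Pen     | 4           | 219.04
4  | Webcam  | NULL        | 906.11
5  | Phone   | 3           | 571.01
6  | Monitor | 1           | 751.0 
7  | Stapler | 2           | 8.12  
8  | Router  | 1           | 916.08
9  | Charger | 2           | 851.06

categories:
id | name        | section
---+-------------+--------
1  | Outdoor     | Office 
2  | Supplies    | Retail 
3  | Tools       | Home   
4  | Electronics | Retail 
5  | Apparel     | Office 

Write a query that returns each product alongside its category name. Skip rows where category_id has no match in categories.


INNER JOIN keeps only products rows whose category_id matches an id in categories. Walk through each product:
  - product 1 (Desk): category_id=5 -> matches Apparel
  - product 2 (Chair): category_id=1 -> matches Outdoor
  - product 3 (Pen): category_id=4 -> matches Electronics
  - product 4 (Webcam): category_id=NULL, no match -> dropped
  - product 5 (Phone): category_id=3 -> matches Tools
  - product 6 (Monitor): category_id=1 -> matches Outdoor
  - product 7 (Stapler): category_id=2 -> matches Supplies
  - product 8 (Router): category_id=1 -> matches Outdoor
  - product 9 (Charger): category_id=2 -> matches Supplies
So 1 of 9 rows is dropped.

SQL:
SELECT a.name, b.name AS category
FROM products a
INNER JOIN categories b ON a.category_id = b.id

Result:
name    | category   
--------+------------
Desk    | Apparel    
Chair   | Outdoor    
Pen     | Electronics
Phone   | Tools      
Monitor | Outdoor    
Stapler | Supplies   
Router  | Outdoor    
Charger | Supplies   


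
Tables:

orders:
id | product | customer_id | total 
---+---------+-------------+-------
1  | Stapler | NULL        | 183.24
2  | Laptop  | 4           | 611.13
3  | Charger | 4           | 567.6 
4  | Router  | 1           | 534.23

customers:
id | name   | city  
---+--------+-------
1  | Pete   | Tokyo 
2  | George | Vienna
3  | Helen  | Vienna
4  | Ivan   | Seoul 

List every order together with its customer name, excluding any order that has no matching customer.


INNER JOIN keeps only orders rows whose customer_id matches an id in customers. Walk through each order:
  - order 1 (Stapler): customer_id=NULL, no match -> dropped
  - order 2 (Laptop): customer_id=4 -> matches Ivan
  - order 3 (Charger): customer_id=4 -> matches Ivan
  - order 4 (Router): customer_id=1 -> matches Pete
So 1 of 4 rows is dropped.

SQL:
SELECT a.product, b.name AS customer
FROM orders a
INNER JOIN customers b ON a.customer_id = b.id

Result:
product | customer
--------+---------
Laptop  | Ivan    
Charger | Ivan    
Router  | Pete    


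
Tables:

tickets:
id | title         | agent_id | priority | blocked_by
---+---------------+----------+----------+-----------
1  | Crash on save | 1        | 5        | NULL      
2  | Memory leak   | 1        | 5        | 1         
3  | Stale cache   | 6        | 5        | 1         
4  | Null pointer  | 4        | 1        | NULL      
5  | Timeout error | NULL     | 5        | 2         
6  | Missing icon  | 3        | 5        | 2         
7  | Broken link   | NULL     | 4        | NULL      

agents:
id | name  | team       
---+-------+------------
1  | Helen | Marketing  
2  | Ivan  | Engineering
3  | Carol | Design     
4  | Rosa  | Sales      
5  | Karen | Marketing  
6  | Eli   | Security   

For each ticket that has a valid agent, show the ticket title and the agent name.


INNER JOIN keeps only tickets rows whose agent_id matches an id in agents. Walk through each ticket:
  - ticket 1 (Crash on save): agent_id=1 -> matches Helen
  - ticket 2 (Memory leak): agent_id=1 -> matches Helen
  - ticket 3 (Stale cache): agent_id=6 -> matches Eli
  - ticket 4 (Null pointer): agent_id=4 -> matches Rosa
  - ticket 5 (Timeout error): agent_id=NULL, no match -> dropped
  - ticket 6 (Missing icon): agent_id=3 -> matches Carol
  - ticket 7 (Broken link): agent_id=NULL, no match -> dropped
So 2 of 7 rows are dropped.

SQL:
SELECT a.title, b.name AS agent
FROM tickets a
INNER JOIN agents b ON a.agent_id = b.id

Result:
title         | agent
--------------+------
Crash on save | Helen
Memory leak   | Helen
Stale cache   | Eli  
Null pointer  | Rosa 
Missing icon  | Carol


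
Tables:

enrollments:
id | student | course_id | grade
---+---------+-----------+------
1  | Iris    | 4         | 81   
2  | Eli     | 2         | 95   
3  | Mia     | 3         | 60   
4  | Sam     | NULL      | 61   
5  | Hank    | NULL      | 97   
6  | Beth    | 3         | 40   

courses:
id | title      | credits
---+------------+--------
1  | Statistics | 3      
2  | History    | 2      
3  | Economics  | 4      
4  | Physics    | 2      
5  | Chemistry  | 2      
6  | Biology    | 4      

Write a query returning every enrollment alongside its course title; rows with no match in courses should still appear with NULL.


LEFT JOIN keeps every row from enrollments (the left table); where course_id has no match in courses, the course columns become NULL. Walk through each enrollment:
  - enrollment 1 (Iris): course_id=4 -> matches Physics
  - enrollment 2 (Eli): course_id=2 -> matches History
  - enrollment 3 (Mia): course_id=3 -> matches Economics
  - enrollment 4 (Sam): course_id=NULL, no match -> kept with NULL
  - enrollment 5 (Hank): course_id=NULL, no match -> kept with NULL
  - enrollment 6 (Beth): course_id=3 -> matches Economics
All 6 rows appear; 2 have NULL course.

SQL:
SELECT a.student, b.title AS course
FROM enrollments a
LEFT JOIN courses b ON a.course_id = b.id

Result:
student | course   
--------+----------
Iris    | Physics  
Eli     | History  
Mia     | Economics
Sam     | NULL     
Hank    | NULL     
Beth    | Economics


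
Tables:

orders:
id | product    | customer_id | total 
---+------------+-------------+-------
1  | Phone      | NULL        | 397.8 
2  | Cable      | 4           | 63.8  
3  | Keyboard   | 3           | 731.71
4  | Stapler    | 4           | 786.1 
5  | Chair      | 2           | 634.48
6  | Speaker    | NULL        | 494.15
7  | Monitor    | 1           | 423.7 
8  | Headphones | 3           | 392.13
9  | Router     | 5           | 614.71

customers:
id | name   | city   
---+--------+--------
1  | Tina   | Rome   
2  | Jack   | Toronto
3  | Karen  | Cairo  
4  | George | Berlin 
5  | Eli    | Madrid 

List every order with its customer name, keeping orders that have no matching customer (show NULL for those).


LEFT JOIN keeps every row from orders (the left table); where customer_id has no match in customers, the customer columns become NULL. Walk through each order:
  - order 1 (Phone): customer_id=NULL, no match -> kept with NULL
  - order 2 (Cable): customer_id=4 -> matches George
  - order 3 (Keyboard): customer_id=3 -> matches Karen
  - order 4 (Stapler): customer_id=4 -> matches George
  - order 5 (Chair): customer_id=2 -> matches Jack
  - order 6 (Speaker): customer_id=NULL, no match -> kept with NULL
  - order 7 (Monitor): customer_id=1 -> matches Tina
  - order 8 (Headphones): customer_id=3 -> matches Karen
  - order 9 (Router): customer_id=5 -> matches Eli
All 9 rows appear; 2 have NULL customer.

SQL:
SELECT a.product, b.name AS customer
FROM orders a
LEFT JOIN customers b ON a.customer_id = b.id

Result:
product    | customer
-----------+---------
Phone      | NULL    
Cable      | George  
Keyboard   | Karen   
Stapler    | George  
Chair      | Jack    
Speaker    | NULL    
Monitor    | Tina    
Headphones | Karen   
Router     | Eli     
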